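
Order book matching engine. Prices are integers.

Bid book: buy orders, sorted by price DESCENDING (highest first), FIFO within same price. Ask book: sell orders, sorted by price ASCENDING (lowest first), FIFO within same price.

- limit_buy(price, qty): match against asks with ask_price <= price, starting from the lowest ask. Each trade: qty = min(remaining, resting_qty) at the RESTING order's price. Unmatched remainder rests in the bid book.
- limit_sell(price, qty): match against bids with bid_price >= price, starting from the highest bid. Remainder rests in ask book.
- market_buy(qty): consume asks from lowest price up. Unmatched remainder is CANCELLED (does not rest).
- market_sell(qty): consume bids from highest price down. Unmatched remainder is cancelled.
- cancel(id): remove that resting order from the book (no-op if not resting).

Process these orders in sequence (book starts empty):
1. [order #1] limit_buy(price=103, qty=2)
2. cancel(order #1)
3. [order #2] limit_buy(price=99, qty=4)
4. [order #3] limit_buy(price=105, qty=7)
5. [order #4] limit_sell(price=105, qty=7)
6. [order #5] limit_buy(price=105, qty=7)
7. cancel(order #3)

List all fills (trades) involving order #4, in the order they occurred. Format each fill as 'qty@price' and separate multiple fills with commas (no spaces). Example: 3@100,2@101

Answer: 7@105

Derivation:
After op 1 [order #1] limit_buy(price=103, qty=2): fills=none; bids=[#1:2@103] asks=[-]
After op 2 cancel(order #1): fills=none; bids=[-] asks=[-]
After op 3 [order #2] limit_buy(price=99, qty=4): fills=none; bids=[#2:4@99] asks=[-]
After op 4 [order #3] limit_buy(price=105, qty=7): fills=none; bids=[#3:7@105 #2:4@99] asks=[-]
After op 5 [order #4] limit_sell(price=105, qty=7): fills=#3x#4:7@105; bids=[#2:4@99] asks=[-]
After op 6 [order #5] limit_buy(price=105, qty=7): fills=none; bids=[#5:7@105 #2:4@99] asks=[-]
After op 7 cancel(order #3): fills=none; bids=[#5:7@105 #2:4@99] asks=[-]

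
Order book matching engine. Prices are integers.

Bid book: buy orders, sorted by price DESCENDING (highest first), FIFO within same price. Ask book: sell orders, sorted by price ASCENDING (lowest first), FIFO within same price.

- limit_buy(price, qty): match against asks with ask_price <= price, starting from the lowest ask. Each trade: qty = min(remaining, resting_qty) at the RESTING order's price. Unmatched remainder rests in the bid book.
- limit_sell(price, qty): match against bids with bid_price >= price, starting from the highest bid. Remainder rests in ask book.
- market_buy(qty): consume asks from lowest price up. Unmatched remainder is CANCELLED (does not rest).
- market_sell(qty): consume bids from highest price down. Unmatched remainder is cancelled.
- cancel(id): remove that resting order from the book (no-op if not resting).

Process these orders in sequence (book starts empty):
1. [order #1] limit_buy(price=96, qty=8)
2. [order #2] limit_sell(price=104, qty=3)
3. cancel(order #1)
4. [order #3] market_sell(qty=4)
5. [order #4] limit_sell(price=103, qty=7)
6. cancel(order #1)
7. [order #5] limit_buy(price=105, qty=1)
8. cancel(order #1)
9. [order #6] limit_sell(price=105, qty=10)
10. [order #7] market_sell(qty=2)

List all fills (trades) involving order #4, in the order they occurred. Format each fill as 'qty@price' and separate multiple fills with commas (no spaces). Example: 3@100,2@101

Answer: 1@103

Derivation:
After op 1 [order #1] limit_buy(price=96, qty=8): fills=none; bids=[#1:8@96] asks=[-]
After op 2 [order #2] limit_sell(price=104, qty=3): fills=none; bids=[#1:8@96] asks=[#2:3@104]
After op 3 cancel(order #1): fills=none; bids=[-] asks=[#2:3@104]
After op 4 [order #3] market_sell(qty=4): fills=none; bids=[-] asks=[#2:3@104]
After op 5 [order #4] limit_sell(price=103, qty=7): fills=none; bids=[-] asks=[#4:7@103 #2:3@104]
After op 6 cancel(order #1): fills=none; bids=[-] asks=[#4:7@103 #2:3@104]
After op 7 [order #5] limit_buy(price=105, qty=1): fills=#5x#4:1@103; bids=[-] asks=[#4:6@103 #2:3@104]
After op 8 cancel(order #1): fills=none; bids=[-] asks=[#4:6@103 #2:3@104]
After op 9 [order #6] limit_sell(price=105, qty=10): fills=none; bids=[-] asks=[#4:6@103 #2:3@104 #6:10@105]
After op 10 [order #7] market_sell(qty=2): fills=none; bids=[-] asks=[#4:6@103 #2:3@104 #6:10@105]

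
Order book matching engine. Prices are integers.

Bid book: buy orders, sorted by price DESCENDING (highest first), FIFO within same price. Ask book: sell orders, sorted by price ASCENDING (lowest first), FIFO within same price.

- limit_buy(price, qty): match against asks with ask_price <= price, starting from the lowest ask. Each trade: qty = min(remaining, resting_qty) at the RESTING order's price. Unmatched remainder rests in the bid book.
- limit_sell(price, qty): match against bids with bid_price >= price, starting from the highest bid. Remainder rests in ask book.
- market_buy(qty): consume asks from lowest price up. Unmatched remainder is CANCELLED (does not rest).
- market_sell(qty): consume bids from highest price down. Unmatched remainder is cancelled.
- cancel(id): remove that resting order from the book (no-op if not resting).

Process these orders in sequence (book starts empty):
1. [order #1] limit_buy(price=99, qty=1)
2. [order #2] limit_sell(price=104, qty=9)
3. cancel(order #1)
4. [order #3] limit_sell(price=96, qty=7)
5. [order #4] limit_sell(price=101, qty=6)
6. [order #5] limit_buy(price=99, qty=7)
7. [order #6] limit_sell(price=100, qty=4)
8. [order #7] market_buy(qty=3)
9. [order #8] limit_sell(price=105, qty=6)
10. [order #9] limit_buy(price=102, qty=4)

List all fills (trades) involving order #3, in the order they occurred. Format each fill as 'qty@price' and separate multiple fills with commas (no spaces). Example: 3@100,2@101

After op 1 [order #1] limit_buy(price=99, qty=1): fills=none; bids=[#1:1@99] asks=[-]
After op 2 [order #2] limit_sell(price=104, qty=9): fills=none; bids=[#1:1@99] asks=[#2:9@104]
After op 3 cancel(order #1): fills=none; bids=[-] asks=[#2:9@104]
After op 4 [order #3] limit_sell(price=96, qty=7): fills=none; bids=[-] asks=[#3:7@96 #2:9@104]
After op 5 [order #4] limit_sell(price=101, qty=6): fills=none; bids=[-] asks=[#3:7@96 #4:6@101 #2:9@104]
After op 6 [order #5] limit_buy(price=99, qty=7): fills=#5x#3:7@96; bids=[-] asks=[#4:6@101 #2:9@104]
After op 7 [order #6] limit_sell(price=100, qty=4): fills=none; bids=[-] asks=[#6:4@100 #4:6@101 #2:9@104]
After op 8 [order #7] market_buy(qty=3): fills=#7x#6:3@100; bids=[-] asks=[#6:1@100 #4:6@101 #2:9@104]
After op 9 [order #8] limit_sell(price=105, qty=6): fills=none; bids=[-] asks=[#6:1@100 #4:6@101 #2:9@104 #8:6@105]
After op 10 [order #9] limit_buy(price=102, qty=4): fills=#9x#6:1@100 #9x#4:3@101; bids=[-] asks=[#4:3@101 #2:9@104 #8:6@105]

Answer: 7@96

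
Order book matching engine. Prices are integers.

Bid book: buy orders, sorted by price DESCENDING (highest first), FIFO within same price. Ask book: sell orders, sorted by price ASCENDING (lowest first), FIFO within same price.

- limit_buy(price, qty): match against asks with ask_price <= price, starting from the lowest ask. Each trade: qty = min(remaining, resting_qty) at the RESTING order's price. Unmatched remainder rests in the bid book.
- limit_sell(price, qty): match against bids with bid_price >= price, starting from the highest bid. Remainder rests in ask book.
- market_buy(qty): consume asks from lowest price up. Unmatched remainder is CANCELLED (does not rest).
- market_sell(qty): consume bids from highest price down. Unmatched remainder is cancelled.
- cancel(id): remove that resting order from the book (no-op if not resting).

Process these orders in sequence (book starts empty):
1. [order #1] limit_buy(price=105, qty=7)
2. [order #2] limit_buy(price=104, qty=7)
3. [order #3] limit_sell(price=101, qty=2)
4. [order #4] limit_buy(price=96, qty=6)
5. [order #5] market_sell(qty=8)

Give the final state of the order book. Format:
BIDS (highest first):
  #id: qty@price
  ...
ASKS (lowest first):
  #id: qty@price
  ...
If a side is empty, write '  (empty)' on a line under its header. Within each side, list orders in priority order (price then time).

Answer: BIDS (highest first):
  #2: 4@104
  #4: 6@96
ASKS (lowest first):
  (empty)

Derivation:
After op 1 [order #1] limit_buy(price=105, qty=7): fills=none; bids=[#1:7@105] asks=[-]
After op 2 [order #2] limit_buy(price=104, qty=7): fills=none; bids=[#1:7@105 #2:7@104] asks=[-]
After op 3 [order #3] limit_sell(price=101, qty=2): fills=#1x#3:2@105; bids=[#1:5@105 #2:7@104] asks=[-]
After op 4 [order #4] limit_buy(price=96, qty=6): fills=none; bids=[#1:5@105 #2:7@104 #4:6@96] asks=[-]
After op 5 [order #5] market_sell(qty=8): fills=#1x#5:5@105 #2x#5:3@104; bids=[#2:4@104 #4:6@96] asks=[-]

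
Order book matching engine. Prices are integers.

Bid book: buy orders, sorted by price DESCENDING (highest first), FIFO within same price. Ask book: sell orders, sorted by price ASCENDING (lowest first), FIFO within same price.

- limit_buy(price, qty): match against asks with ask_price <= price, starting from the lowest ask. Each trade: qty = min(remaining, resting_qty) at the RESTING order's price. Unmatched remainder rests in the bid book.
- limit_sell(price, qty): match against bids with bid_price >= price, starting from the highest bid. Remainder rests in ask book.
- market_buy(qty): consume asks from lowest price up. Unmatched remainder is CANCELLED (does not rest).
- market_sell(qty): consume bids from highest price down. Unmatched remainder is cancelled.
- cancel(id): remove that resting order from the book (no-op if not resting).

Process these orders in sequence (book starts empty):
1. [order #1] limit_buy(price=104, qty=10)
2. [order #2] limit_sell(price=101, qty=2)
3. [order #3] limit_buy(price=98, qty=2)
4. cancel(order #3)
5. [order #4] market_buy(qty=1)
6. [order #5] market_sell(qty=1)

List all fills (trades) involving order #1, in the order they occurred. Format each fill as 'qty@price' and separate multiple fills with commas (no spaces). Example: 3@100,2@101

Answer: 2@104,1@104

Derivation:
After op 1 [order #1] limit_buy(price=104, qty=10): fills=none; bids=[#1:10@104] asks=[-]
After op 2 [order #2] limit_sell(price=101, qty=2): fills=#1x#2:2@104; bids=[#1:8@104] asks=[-]
After op 3 [order #3] limit_buy(price=98, qty=2): fills=none; bids=[#1:8@104 #3:2@98] asks=[-]
After op 4 cancel(order #3): fills=none; bids=[#1:8@104] asks=[-]
After op 5 [order #4] market_buy(qty=1): fills=none; bids=[#1:8@104] asks=[-]
After op 6 [order #5] market_sell(qty=1): fills=#1x#5:1@104; bids=[#1:7@104] asks=[-]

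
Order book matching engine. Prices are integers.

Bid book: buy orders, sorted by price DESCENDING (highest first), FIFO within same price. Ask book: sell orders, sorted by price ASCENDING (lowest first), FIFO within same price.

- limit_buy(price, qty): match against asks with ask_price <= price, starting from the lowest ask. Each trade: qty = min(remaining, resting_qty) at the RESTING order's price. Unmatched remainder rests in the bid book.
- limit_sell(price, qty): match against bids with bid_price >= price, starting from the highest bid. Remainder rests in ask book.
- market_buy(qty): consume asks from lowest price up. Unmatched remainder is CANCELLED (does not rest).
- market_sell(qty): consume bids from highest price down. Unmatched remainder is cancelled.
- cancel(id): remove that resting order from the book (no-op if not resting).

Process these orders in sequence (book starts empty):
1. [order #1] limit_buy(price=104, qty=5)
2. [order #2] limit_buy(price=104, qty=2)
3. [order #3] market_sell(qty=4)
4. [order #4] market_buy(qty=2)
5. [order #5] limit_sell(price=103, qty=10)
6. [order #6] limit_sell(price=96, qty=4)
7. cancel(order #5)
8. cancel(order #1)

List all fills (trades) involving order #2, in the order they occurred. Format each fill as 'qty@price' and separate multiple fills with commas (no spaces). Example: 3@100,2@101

After op 1 [order #1] limit_buy(price=104, qty=5): fills=none; bids=[#1:5@104] asks=[-]
After op 2 [order #2] limit_buy(price=104, qty=2): fills=none; bids=[#1:5@104 #2:2@104] asks=[-]
After op 3 [order #3] market_sell(qty=4): fills=#1x#3:4@104; bids=[#1:1@104 #2:2@104] asks=[-]
After op 4 [order #4] market_buy(qty=2): fills=none; bids=[#1:1@104 #2:2@104] asks=[-]
After op 5 [order #5] limit_sell(price=103, qty=10): fills=#1x#5:1@104 #2x#5:2@104; bids=[-] asks=[#5:7@103]
After op 6 [order #6] limit_sell(price=96, qty=4): fills=none; bids=[-] asks=[#6:4@96 #5:7@103]
After op 7 cancel(order #5): fills=none; bids=[-] asks=[#6:4@96]
After op 8 cancel(order #1): fills=none; bids=[-] asks=[#6:4@96]

Answer: 2@104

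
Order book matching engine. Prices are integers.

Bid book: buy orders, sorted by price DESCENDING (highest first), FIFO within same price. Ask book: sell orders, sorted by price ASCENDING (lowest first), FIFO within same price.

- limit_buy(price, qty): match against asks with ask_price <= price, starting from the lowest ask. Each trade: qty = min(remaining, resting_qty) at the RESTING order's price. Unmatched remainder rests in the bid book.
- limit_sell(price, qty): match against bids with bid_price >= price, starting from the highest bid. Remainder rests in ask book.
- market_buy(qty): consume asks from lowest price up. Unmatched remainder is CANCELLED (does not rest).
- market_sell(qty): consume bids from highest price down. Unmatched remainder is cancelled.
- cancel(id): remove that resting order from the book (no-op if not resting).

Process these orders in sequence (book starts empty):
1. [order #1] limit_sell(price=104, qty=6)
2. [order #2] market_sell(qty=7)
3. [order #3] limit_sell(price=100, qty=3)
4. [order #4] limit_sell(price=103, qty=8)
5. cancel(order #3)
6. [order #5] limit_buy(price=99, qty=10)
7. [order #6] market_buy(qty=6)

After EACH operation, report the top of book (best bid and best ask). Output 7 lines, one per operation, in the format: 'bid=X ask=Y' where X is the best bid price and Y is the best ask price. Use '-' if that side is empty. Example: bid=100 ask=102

After op 1 [order #1] limit_sell(price=104, qty=6): fills=none; bids=[-] asks=[#1:6@104]
After op 2 [order #2] market_sell(qty=7): fills=none; bids=[-] asks=[#1:6@104]
After op 3 [order #3] limit_sell(price=100, qty=3): fills=none; bids=[-] asks=[#3:3@100 #1:6@104]
After op 4 [order #4] limit_sell(price=103, qty=8): fills=none; bids=[-] asks=[#3:3@100 #4:8@103 #1:6@104]
After op 5 cancel(order #3): fills=none; bids=[-] asks=[#4:8@103 #1:6@104]
After op 6 [order #5] limit_buy(price=99, qty=10): fills=none; bids=[#5:10@99] asks=[#4:8@103 #1:6@104]
After op 7 [order #6] market_buy(qty=6): fills=#6x#4:6@103; bids=[#5:10@99] asks=[#4:2@103 #1:6@104]

Answer: bid=- ask=104
bid=- ask=104
bid=- ask=100
bid=- ask=100
bid=- ask=103
bid=99 ask=103
bid=99 ask=103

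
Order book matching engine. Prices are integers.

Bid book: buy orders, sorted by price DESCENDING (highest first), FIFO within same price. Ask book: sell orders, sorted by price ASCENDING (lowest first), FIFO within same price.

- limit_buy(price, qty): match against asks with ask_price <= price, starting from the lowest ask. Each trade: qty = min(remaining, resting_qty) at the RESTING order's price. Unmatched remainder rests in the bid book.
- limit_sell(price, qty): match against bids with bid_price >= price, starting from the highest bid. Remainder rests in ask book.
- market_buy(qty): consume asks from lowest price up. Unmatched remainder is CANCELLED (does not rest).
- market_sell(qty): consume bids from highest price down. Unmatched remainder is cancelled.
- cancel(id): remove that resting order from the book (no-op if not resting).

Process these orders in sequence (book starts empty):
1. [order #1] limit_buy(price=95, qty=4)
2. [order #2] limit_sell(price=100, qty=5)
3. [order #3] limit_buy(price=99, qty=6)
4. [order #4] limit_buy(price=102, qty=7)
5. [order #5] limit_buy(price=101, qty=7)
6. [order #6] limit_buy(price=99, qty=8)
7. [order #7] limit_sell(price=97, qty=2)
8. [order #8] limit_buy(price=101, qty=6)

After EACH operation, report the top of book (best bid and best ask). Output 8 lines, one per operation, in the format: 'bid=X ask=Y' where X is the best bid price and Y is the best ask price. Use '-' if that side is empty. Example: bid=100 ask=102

After op 1 [order #1] limit_buy(price=95, qty=4): fills=none; bids=[#1:4@95] asks=[-]
After op 2 [order #2] limit_sell(price=100, qty=5): fills=none; bids=[#1:4@95] asks=[#2:5@100]
After op 3 [order #3] limit_buy(price=99, qty=6): fills=none; bids=[#3:6@99 #1:4@95] asks=[#2:5@100]
After op 4 [order #4] limit_buy(price=102, qty=7): fills=#4x#2:5@100; bids=[#4:2@102 #3:6@99 #1:4@95] asks=[-]
After op 5 [order #5] limit_buy(price=101, qty=7): fills=none; bids=[#4:2@102 #5:7@101 #3:6@99 #1:4@95] asks=[-]
After op 6 [order #6] limit_buy(price=99, qty=8): fills=none; bids=[#4:2@102 #5:7@101 #3:6@99 #6:8@99 #1:4@95] asks=[-]
After op 7 [order #7] limit_sell(price=97, qty=2): fills=#4x#7:2@102; bids=[#5:7@101 #3:6@99 #6:8@99 #1:4@95] asks=[-]
After op 8 [order #8] limit_buy(price=101, qty=6): fills=none; bids=[#5:7@101 #8:6@101 #3:6@99 #6:8@99 #1:4@95] asks=[-]

Answer: bid=95 ask=-
bid=95 ask=100
bid=99 ask=100
bid=102 ask=-
bid=102 ask=-
bid=102 ask=-
bid=101 ask=-
bid=101 ask=-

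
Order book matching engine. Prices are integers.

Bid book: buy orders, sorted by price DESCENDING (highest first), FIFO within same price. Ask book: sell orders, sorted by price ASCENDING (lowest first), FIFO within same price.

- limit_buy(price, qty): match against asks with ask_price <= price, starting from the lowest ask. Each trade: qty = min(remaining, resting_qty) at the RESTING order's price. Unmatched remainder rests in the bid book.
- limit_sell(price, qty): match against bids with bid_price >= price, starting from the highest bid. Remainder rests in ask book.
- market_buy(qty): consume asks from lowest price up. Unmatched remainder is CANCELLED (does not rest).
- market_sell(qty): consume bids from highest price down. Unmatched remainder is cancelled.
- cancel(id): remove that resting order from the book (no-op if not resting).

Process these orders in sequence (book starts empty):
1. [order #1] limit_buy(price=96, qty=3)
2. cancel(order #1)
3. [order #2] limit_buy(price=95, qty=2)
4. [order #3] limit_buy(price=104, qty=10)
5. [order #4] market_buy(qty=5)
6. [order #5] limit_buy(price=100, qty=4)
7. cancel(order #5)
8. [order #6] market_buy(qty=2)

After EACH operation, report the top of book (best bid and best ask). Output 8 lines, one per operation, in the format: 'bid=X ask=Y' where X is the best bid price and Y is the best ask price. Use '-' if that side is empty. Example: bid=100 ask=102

Answer: bid=96 ask=-
bid=- ask=-
bid=95 ask=-
bid=104 ask=-
bid=104 ask=-
bid=104 ask=-
bid=104 ask=-
bid=104 ask=-

Derivation:
After op 1 [order #1] limit_buy(price=96, qty=3): fills=none; bids=[#1:3@96] asks=[-]
After op 2 cancel(order #1): fills=none; bids=[-] asks=[-]
After op 3 [order #2] limit_buy(price=95, qty=2): fills=none; bids=[#2:2@95] asks=[-]
After op 4 [order #3] limit_buy(price=104, qty=10): fills=none; bids=[#3:10@104 #2:2@95] asks=[-]
After op 5 [order #4] market_buy(qty=5): fills=none; bids=[#3:10@104 #2:2@95] asks=[-]
After op 6 [order #5] limit_buy(price=100, qty=4): fills=none; bids=[#3:10@104 #5:4@100 #2:2@95] asks=[-]
After op 7 cancel(order #5): fills=none; bids=[#3:10@104 #2:2@95] asks=[-]
After op 8 [order #6] market_buy(qty=2): fills=none; bids=[#3:10@104 #2:2@95] asks=[-]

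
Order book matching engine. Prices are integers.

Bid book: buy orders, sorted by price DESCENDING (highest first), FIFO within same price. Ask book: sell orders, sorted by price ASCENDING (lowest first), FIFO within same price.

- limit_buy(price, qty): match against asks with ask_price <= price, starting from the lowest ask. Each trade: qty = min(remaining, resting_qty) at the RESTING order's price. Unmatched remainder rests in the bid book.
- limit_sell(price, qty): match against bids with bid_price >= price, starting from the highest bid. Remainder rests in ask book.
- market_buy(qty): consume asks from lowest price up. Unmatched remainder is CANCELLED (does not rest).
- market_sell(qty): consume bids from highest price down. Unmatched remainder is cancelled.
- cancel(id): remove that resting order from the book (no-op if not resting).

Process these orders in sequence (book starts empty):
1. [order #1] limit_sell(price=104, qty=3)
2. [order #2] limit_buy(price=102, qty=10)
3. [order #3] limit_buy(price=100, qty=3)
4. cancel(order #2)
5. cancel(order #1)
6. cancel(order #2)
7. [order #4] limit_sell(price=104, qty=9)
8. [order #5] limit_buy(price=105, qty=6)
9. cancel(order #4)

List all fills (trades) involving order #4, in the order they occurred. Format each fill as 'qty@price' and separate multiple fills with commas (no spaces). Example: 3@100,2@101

Answer: 6@104

Derivation:
After op 1 [order #1] limit_sell(price=104, qty=3): fills=none; bids=[-] asks=[#1:3@104]
After op 2 [order #2] limit_buy(price=102, qty=10): fills=none; bids=[#2:10@102] asks=[#1:3@104]
After op 3 [order #3] limit_buy(price=100, qty=3): fills=none; bids=[#2:10@102 #3:3@100] asks=[#1:3@104]
After op 4 cancel(order #2): fills=none; bids=[#3:3@100] asks=[#1:3@104]
After op 5 cancel(order #1): fills=none; bids=[#3:3@100] asks=[-]
After op 6 cancel(order #2): fills=none; bids=[#3:3@100] asks=[-]
After op 7 [order #4] limit_sell(price=104, qty=9): fills=none; bids=[#3:3@100] asks=[#4:9@104]
After op 8 [order #5] limit_buy(price=105, qty=6): fills=#5x#4:6@104; bids=[#3:3@100] asks=[#4:3@104]
After op 9 cancel(order #4): fills=none; bids=[#3:3@100] asks=[-]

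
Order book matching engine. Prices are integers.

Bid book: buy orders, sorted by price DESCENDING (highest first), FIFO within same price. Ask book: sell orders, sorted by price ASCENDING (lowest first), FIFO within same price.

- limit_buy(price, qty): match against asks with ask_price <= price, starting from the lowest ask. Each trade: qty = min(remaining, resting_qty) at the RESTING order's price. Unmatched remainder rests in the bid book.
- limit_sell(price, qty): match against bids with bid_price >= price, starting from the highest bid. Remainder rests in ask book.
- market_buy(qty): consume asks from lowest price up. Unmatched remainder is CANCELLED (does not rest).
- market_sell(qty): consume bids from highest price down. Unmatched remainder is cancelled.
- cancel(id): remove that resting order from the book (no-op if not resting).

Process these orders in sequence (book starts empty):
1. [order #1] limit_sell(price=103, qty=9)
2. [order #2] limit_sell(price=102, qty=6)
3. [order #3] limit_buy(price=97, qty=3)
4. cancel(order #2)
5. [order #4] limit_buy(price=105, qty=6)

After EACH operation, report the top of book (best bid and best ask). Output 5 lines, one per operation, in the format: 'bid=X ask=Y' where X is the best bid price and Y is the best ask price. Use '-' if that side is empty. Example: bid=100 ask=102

Answer: bid=- ask=103
bid=- ask=102
bid=97 ask=102
bid=97 ask=103
bid=97 ask=103

Derivation:
After op 1 [order #1] limit_sell(price=103, qty=9): fills=none; bids=[-] asks=[#1:9@103]
After op 2 [order #2] limit_sell(price=102, qty=6): fills=none; bids=[-] asks=[#2:6@102 #1:9@103]
After op 3 [order #3] limit_buy(price=97, qty=3): fills=none; bids=[#3:3@97] asks=[#2:6@102 #1:9@103]
After op 4 cancel(order #2): fills=none; bids=[#3:3@97] asks=[#1:9@103]
After op 5 [order #4] limit_buy(price=105, qty=6): fills=#4x#1:6@103; bids=[#3:3@97] asks=[#1:3@103]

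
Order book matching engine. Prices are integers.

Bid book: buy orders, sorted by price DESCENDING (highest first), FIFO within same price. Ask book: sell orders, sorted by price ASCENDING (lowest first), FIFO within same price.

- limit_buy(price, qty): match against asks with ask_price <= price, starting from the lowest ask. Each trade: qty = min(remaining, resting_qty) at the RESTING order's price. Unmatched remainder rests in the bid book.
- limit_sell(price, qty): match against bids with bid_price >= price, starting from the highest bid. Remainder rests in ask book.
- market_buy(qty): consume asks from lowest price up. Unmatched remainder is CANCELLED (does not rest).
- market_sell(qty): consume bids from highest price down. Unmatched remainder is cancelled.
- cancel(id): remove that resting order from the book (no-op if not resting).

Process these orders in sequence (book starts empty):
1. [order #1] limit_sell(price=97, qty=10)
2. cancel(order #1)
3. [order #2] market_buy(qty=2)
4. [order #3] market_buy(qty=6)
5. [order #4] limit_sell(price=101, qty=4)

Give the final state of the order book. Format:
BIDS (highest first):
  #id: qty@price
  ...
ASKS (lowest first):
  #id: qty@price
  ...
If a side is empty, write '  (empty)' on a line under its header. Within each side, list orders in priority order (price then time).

After op 1 [order #1] limit_sell(price=97, qty=10): fills=none; bids=[-] asks=[#1:10@97]
After op 2 cancel(order #1): fills=none; bids=[-] asks=[-]
After op 3 [order #2] market_buy(qty=2): fills=none; bids=[-] asks=[-]
After op 4 [order #3] market_buy(qty=6): fills=none; bids=[-] asks=[-]
After op 5 [order #4] limit_sell(price=101, qty=4): fills=none; bids=[-] asks=[#4:4@101]

Answer: BIDS (highest first):
  (empty)
ASKS (lowest first):
  #4: 4@101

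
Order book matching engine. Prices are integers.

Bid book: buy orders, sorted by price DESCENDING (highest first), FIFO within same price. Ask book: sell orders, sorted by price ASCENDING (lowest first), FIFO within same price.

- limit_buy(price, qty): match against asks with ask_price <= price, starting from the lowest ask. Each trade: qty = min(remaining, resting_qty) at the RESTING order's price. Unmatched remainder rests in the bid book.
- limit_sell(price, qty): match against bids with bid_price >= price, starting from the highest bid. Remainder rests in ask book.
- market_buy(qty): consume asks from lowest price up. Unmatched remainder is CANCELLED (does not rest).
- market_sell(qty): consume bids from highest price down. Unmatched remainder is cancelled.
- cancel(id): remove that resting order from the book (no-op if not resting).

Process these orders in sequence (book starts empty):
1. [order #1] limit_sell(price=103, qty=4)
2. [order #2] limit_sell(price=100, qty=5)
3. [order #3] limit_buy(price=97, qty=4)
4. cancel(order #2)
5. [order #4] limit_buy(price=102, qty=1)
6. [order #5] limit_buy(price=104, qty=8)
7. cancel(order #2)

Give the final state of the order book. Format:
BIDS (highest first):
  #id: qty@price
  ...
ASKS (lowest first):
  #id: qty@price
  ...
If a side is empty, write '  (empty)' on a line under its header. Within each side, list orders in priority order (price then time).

After op 1 [order #1] limit_sell(price=103, qty=4): fills=none; bids=[-] asks=[#1:4@103]
After op 2 [order #2] limit_sell(price=100, qty=5): fills=none; bids=[-] asks=[#2:5@100 #1:4@103]
After op 3 [order #3] limit_buy(price=97, qty=4): fills=none; bids=[#3:4@97] asks=[#2:5@100 #1:4@103]
After op 4 cancel(order #2): fills=none; bids=[#3:4@97] asks=[#1:4@103]
After op 5 [order #4] limit_buy(price=102, qty=1): fills=none; bids=[#4:1@102 #3:4@97] asks=[#1:4@103]
After op 6 [order #5] limit_buy(price=104, qty=8): fills=#5x#1:4@103; bids=[#5:4@104 #4:1@102 #3:4@97] asks=[-]
After op 7 cancel(order #2): fills=none; bids=[#5:4@104 #4:1@102 #3:4@97] asks=[-]

Answer: BIDS (highest first):
  #5: 4@104
  #4: 1@102
  #3: 4@97
ASKS (lowest first):
  (empty)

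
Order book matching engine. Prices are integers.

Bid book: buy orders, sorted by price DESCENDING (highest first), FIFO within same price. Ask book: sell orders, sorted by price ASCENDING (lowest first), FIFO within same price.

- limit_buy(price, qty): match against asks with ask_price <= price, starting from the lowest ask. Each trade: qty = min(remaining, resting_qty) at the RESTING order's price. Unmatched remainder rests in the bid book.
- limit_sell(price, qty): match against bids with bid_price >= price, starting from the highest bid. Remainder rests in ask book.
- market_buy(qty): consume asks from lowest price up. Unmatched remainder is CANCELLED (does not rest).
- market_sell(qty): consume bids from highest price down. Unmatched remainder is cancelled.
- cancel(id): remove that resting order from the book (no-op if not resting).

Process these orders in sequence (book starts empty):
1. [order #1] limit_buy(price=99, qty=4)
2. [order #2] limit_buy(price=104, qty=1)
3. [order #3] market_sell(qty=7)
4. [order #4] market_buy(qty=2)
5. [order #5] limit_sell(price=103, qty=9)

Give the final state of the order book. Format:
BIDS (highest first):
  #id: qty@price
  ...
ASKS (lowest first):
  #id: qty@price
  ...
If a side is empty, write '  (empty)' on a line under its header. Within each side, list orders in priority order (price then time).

Answer: BIDS (highest first):
  (empty)
ASKS (lowest first):
  #5: 9@103

Derivation:
After op 1 [order #1] limit_buy(price=99, qty=4): fills=none; bids=[#1:4@99] asks=[-]
After op 2 [order #2] limit_buy(price=104, qty=1): fills=none; bids=[#2:1@104 #1:4@99] asks=[-]
After op 3 [order #3] market_sell(qty=7): fills=#2x#3:1@104 #1x#3:4@99; bids=[-] asks=[-]
After op 4 [order #4] market_buy(qty=2): fills=none; bids=[-] asks=[-]
After op 5 [order #5] limit_sell(price=103, qty=9): fills=none; bids=[-] asks=[#5:9@103]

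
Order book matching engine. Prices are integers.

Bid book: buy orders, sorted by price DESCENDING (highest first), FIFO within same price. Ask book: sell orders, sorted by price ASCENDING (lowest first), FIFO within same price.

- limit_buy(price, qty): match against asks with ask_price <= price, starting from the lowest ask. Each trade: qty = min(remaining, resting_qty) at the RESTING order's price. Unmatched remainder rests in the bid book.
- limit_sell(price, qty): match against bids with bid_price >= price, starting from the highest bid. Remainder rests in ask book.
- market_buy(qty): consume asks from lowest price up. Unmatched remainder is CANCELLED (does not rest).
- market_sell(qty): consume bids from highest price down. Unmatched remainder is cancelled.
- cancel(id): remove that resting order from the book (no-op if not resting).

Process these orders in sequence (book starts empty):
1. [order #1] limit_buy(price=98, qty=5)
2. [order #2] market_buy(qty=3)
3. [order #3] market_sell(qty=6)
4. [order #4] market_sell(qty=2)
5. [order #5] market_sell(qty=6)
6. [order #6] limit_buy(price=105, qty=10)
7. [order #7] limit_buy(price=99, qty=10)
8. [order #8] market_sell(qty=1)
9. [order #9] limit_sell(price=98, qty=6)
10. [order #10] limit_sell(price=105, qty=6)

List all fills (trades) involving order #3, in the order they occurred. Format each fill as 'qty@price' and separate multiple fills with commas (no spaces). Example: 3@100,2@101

Answer: 5@98

Derivation:
After op 1 [order #1] limit_buy(price=98, qty=5): fills=none; bids=[#1:5@98] asks=[-]
After op 2 [order #2] market_buy(qty=3): fills=none; bids=[#1:5@98] asks=[-]
After op 3 [order #3] market_sell(qty=6): fills=#1x#3:5@98; bids=[-] asks=[-]
After op 4 [order #4] market_sell(qty=2): fills=none; bids=[-] asks=[-]
After op 5 [order #5] market_sell(qty=6): fills=none; bids=[-] asks=[-]
After op 6 [order #6] limit_buy(price=105, qty=10): fills=none; bids=[#6:10@105] asks=[-]
After op 7 [order #7] limit_buy(price=99, qty=10): fills=none; bids=[#6:10@105 #7:10@99] asks=[-]
After op 8 [order #8] market_sell(qty=1): fills=#6x#8:1@105; bids=[#6:9@105 #7:10@99] asks=[-]
After op 9 [order #9] limit_sell(price=98, qty=6): fills=#6x#9:6@105; bids=[#6:3@105 #7:10@99] asks=[-]
After op 10 [order #10] limit_sell(price=105, qty=6): fills=#6x#10:3@105; bids=[#7:10@99] asks=[#10:3@105]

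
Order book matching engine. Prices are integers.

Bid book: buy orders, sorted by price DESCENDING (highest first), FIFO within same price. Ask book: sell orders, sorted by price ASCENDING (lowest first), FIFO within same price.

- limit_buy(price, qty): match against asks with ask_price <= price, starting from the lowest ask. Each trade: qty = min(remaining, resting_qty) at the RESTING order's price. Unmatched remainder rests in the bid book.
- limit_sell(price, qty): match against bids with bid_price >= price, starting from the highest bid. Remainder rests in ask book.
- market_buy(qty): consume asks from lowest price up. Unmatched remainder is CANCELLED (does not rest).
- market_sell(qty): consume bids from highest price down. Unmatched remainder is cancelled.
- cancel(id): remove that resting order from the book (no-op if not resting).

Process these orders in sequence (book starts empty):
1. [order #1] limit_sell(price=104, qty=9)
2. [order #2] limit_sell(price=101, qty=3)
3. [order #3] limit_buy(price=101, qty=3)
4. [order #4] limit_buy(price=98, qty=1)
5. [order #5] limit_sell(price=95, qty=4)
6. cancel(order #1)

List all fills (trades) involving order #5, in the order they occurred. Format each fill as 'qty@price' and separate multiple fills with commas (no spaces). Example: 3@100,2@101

After op 1 [order #1] limit_sell(price=104, qty=9): fills=none; bids=[-] asks=[#1:9@104]
After op 2 [order #2] limit_sell(price=101, qty=3): fills=none; bids=[-] asks=[#2:3@101 #1:9@104]
After op 3 [order #3] limit_buy(price=101, qty=3): fills=#3x#2:3@101; bids=[-] asks=[#1:9@104]
After op 4 [order #4] limit_buy(price=98, qty=1): fills=none; bids=[#4:1@98] asks=[#1:9@104]
After op 5 [order #5] limit_sell(price=95, qty=4): fills=#4x#5:1@98; bids=[-] asks=[#5:3@95 #1:9@104]
After op 6 cancel(order #1): fills=none; bids=[-] asks=[#5:3@95]

Answer: 1@98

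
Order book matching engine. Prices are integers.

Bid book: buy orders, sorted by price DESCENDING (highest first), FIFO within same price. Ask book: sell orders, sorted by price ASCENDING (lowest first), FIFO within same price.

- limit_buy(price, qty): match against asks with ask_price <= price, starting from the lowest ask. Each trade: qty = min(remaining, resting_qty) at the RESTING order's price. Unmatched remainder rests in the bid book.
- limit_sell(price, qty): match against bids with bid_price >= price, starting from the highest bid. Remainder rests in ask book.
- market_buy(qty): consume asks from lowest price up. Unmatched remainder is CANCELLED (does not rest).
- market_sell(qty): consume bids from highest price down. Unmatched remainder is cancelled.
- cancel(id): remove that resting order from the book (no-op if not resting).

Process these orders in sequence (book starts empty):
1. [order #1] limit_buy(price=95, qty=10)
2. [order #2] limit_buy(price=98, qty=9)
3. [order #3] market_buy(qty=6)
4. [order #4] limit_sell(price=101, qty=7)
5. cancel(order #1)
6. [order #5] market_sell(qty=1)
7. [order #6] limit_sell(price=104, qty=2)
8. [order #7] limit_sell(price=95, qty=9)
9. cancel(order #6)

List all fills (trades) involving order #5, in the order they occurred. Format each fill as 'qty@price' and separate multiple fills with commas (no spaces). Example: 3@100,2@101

Answer: 1@98

Derivation:
After op 1 [order #1] limit_buy(price=95, qty=10): fills=none; bids=[#1:10@95] asks=[-]
After op 2 [order #2] limit_buy(price=98, qty=9): fills=none; bids=[#2:9@98 #1:10@95] asks=[-]
After op 3 [order #3] market_buy(qty=6): fills=none; bids=[#2:9@98 #1:10@95] asks=[-]
After op 4 [order #4] limit_sell(price=101, qty=7): fills=none; bids=[#2:9@98 #1:10@95] asks=[#4:7@101]
After op 5 cancel(order #1): fills=none; bids=[#2:9@98] asks=[#4:7@101]
After op 6 [order #5] market_sell(qty=1): fills=#2x#5:1@98; bids=[#2:8@98] asks=[#4:7@101]
After op 7 [order #6] limit_sell(price=104, qty=2): fills=none; bids=[#2:8@98] asks=[#4:7@101 #6:2@104]
After op 8 [order #7] limit_sell(price=95, qty=9): fills=#2x#7:8@98; bids=[-] asks=[#7:1@95 #4:7@101 #6:2@104]
After op 9 cancel(order #6): fills=none; bids=[-] asks=[#7:1@95 #4:7@101]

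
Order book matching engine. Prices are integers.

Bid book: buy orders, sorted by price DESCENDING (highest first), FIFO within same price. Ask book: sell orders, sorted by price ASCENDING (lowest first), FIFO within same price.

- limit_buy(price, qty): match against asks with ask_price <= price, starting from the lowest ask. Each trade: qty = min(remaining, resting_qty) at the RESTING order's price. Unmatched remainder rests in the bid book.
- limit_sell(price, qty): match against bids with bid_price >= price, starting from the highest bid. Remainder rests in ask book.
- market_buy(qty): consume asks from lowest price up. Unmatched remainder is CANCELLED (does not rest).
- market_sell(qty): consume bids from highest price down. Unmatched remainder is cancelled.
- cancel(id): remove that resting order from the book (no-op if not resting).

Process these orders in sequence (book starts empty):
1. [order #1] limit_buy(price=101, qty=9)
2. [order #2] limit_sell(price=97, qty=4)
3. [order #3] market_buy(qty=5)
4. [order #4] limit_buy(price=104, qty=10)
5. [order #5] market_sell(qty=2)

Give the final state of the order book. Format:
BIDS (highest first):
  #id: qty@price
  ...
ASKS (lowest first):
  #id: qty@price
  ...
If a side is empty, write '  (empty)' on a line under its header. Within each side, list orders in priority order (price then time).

After op 1 [order #1] limit_buy(price=101, qty=9): fills=none; bids=[#1:9@101] asks=[-]
After op 2 [order #2] limit_sell(price=97, qty=4): fills=#1x#2:4@101; bids=[#1:5@101] asks=[-]
After op 3 [order #3] market_buy(qty=5): fills=none; bids=[#1:5@101] asks=[-]
After op 4 [order #4] limit_buy(price=104, qty=10): fills=none; bids=[#4:10@104 #1:5@101] asks=[-]
After op 5 [order #5] market_sell(qty=2): fills=#4x#5:2@104; bids=[#4:8@104 #1:5@101] asks=[-]

Answer: BIDS (highest first):
  #4: 8@104
  #1: 5@101
ASKS (lowest first):
  (empty)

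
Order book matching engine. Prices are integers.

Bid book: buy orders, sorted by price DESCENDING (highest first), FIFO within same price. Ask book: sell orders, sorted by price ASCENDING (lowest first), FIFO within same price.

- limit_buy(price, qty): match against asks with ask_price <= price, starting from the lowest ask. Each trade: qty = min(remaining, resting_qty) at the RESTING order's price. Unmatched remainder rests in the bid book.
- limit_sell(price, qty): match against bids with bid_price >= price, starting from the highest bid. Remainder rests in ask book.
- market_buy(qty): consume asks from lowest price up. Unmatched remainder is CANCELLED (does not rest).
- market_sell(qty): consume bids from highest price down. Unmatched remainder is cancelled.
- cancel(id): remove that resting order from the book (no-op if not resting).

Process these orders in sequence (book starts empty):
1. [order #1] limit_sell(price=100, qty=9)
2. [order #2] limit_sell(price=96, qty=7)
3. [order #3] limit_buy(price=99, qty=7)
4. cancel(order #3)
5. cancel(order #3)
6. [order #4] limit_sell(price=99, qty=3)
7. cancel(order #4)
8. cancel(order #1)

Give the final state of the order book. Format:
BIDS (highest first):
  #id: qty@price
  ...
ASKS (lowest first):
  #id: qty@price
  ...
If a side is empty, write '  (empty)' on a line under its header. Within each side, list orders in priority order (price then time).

After op 1 [order #1] limit_sell(price=100, qty=9): fills=none; bids=[-] asks=[#1:9@100]
After op 2 [order #2] limit_sell(price=96, qty=7): fills=none; bids=[-] asks=[#2:7@96 #1:9@100]
After op 3 [order #3] limit_buy(price=99, qty=7): fills=#3x#2:7@96; bids=[-] asks=[#1:9@100]
After op 4 cancel(order #3): fills=none; bids=[-] asks=[#1:9@100]
After op 5 cancel(order #3): fills=none; bids=[-] asks=[#1:9@100]
After op 6 [order #4] limit_sell(price=99, qty=3): fills=none; bids=[-] asks=[#4:3@99 #1:9@100]
After op 7 cancel(order #4): fills=none; bids=[-] asks=[#1:9@100]
After op 8 cancel(order #1): fills=none; bids=[-] asks=[-]

Answer: BIDS (highest first):
  (empty)
ASKS (lowest first):
  (empty)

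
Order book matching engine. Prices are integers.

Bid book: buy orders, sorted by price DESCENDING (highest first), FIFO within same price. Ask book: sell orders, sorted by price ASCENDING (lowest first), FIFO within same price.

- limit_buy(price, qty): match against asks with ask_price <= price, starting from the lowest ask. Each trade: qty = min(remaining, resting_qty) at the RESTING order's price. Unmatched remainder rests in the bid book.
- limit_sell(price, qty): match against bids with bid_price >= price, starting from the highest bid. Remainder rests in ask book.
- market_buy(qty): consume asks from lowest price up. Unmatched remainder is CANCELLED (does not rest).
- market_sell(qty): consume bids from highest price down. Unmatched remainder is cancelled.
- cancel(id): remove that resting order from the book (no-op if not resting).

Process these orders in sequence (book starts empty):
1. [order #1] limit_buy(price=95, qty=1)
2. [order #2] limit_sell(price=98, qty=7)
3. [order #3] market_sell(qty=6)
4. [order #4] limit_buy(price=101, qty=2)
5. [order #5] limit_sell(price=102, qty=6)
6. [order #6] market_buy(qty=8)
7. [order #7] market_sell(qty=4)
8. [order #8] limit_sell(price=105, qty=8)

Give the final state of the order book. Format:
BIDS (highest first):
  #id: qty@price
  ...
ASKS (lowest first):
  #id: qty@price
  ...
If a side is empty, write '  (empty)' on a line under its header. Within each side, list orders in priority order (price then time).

Answer: BIDS (highest first):
  (empty)
ASKS (lowest first):
  #5: 3@102
  #8: 8@105

Derivation:
After op 1 [order #1] limit_buy(price=95, qty=1): fills=none; bids=[#1:1@95] asks=[-]
After op 2 [order #2] limit_sell(price=98, qty=7): fills=none; bids=[#1:1@95] asks=[#2:7@98]
After op 3 [order #3] market_sell(qty=6): fills=#1x#3:1@95; bids=[-] asks=[#2:7@98]
After op 4 [order #4] limit_buy(price=101, qty=2): fills=#4x#2:2@98; bids=[-] asks=[#2:5@98]
After op 5 [order #5] limit_sell(price=102, qty=6): fills=none; bids=[-] asks=[#2:5@98 #5:6@102]
After op 6 [order #6] market_buy(qty=8): fills=#6x#2:5@98 #6x#5:3@102; bids=[-] asks=[#5:3@102]
After op 7 [order #7] market_sell(qty=4): fills=none; bids=[-] asks=[#5:3@102]
After op 8 [order #8] limit_sell(price=105, qty=8): fills=none; bids=[-] asks=[#5:3@102 #8:8@105]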